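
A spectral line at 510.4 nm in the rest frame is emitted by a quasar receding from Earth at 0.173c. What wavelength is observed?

Relativistic Doppler for wavelength: λ' = λ₀ · √((1 + β)/(1 − β)).
λ' = 510.4 × √(1.1730/0.8270) = 510.4 × 1.19096 ≈ 607.9 nm.

607.9 nm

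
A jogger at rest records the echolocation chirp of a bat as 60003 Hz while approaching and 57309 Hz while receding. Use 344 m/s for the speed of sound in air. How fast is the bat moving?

f₁/f₂ = (v + v_s)/(v − v_s), so v_s = v · (f₁ − f₂)/(f₁ + f₂).
v_s = 344 × (60003 − 57309)/(60003 + 57309) = 344 × 2694/117312 ≈ 7.9 m/s.

7.9 m/s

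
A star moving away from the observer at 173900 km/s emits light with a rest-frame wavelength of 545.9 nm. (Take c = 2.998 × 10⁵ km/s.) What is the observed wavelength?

1058.9 nm

β = v/c = 173900/299800 = 0.5801.
Relativistic Doppler for wavelength: λ' = λ₀ · √((1 + β)/(1 − β)).
λ' = 545.9 × √(1.5801/0.4199) = 545.9 × 1.93972 ≈ 1058.9 nm.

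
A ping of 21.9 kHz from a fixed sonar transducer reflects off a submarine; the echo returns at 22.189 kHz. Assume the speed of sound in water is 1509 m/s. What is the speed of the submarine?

Double Doppler shift off a moving reflector: f₂ = f₀ · (v + u)/(v − u) (u > 0 toward emitter).
Rearranging, u = v · (f₂ − f₀)/(f₂ + f₀) = 1509 × 0.289/44.089 ≈ 9.9 m/s.
So the submarine is moving at 9.9 m/s toward the emitter.

9.9 m/s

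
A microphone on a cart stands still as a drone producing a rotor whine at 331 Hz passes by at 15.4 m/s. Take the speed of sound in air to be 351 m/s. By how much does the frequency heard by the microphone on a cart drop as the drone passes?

Approaching: f₁ = f · v/(v − v_s) = 331 × 351/335.6 ≈ 346.2 Hz.
Receding: f₂ = f · v/(v + v_s) = 331 × 351/366.4 ≈ 317.1 Hz.
Drop: f₁ − f₂ = 2f·v·v_s/(v² − v_s²) = 2 × 331 × 351 × 15.4/(351² − 15.4²) ≈ 29.1 Hz.

29.1 Hz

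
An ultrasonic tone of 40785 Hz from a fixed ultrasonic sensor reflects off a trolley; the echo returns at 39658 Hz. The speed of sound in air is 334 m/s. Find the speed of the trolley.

Double Doppler shift off a moving reflector: f₂ = f₀ · (v + u)/(v − u) (u > 0 toward emitter).
Rearranging, u = v · (f₂ − f₀)/(f₂ + f₀) = 334 × -1127/80443 ≈ -4.7 m/s.
So the trolley is moving at 4.7 m/s away from the emitter.

4.7 m/s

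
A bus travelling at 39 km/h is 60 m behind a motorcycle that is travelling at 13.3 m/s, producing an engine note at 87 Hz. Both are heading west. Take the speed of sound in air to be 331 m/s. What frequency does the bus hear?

39 km/h = 10.83 m/s.
The bus is behind, so the motorcycle is moving away from it while the bus is moving toward the motorcycle.
General Doppler shift: f' = f · (v + v_o)/(v + v_s).
f' = 87 × (331 + 10.83)/(331 + 13.3) = 87 × 341.83/344.3 ≈ 86 Hz.

86 Hz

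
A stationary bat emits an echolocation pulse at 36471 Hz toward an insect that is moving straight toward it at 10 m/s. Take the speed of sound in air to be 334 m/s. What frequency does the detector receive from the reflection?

The insect first receives the wave as a moving observer: f₁ = f₀ · (v + u)/v = 36471 × (334 + 10)/334 ≈ 37563 Hz.
The reflection then acts as a moving source: f₂ = f₁ · v/(v − u) ≈ 38722 Hz.

38722 Hz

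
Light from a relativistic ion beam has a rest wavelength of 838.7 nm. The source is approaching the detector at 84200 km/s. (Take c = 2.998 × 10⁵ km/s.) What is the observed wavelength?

628.4 nm

β = v/c = 84200/299800 = 0.2809.
Relativistic Doppler for wavelength: λ' = λ₀ · √((1 − β)/(1 + β)).
λ' = 838.7 × √(0.7191/1.2809) = 838.7 × 0.74931 ≈ 628.4 nm.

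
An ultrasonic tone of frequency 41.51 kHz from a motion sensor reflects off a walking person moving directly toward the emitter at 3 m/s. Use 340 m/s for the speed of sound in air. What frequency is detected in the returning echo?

42.2 kHz

The walking person first receives the wave as a moving observer: f₁ = f₀ · (v + u)/v = 41.51 × (340 + 3)/340 ≈ 41.9 kHz.
On reflection it acts as a source moving toward the stationary detector: f₂ = f₁ · v/(v − u) = 41.9 × 340/337 ≈ 42.2 kHz.
Equivalently f₂ = f₀ · (v + u)/(v − u).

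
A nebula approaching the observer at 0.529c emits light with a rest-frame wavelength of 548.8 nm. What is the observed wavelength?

304.6 nm

Relativistic Doppler for wavelength: λ' = λ₀ · √((1 − β)/(1 + β)).
λ' = 548.8 × √(0.4710/1.5290) = 548.8 × 0.55502 ≈ 304.6 nm.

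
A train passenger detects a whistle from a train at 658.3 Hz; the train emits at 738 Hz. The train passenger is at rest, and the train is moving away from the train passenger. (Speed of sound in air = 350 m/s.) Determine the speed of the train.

f' = f · v/(v + v_s) ⇒ v_s = v · |1 − f/f'|.
v_s = 350 × |1 − 738/658.3| = 350 × 0.1211 ≈ 42 m/s.

42 m/s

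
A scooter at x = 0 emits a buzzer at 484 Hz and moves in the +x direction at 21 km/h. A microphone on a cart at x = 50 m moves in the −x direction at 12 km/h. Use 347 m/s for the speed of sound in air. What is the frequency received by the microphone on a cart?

21 km/h = 5.833 m/s; 12 km/h = 3.333 m/s.
The observer lies on the +x side, so the source is heading toward the observer and the observer is heading toward the source.
General Doppler shift: f' = f · (v + v_o)/(v − v_s).
f' = 484 × (347 + 3.333)/(347 − 5.833) = 484 × 350.33/341.17 ≈ 497 Hz.

497 Hz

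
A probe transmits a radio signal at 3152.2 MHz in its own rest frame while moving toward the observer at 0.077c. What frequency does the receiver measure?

3405.0 MHz

Relativistic Doppler for frequency: f' = f₀ · √((1 + β)/(1 − β)).
f' = 3152.2 × √(1.0770/0.9230) = 3152.2 × 1.08021 ≈ 3405.0 MHz.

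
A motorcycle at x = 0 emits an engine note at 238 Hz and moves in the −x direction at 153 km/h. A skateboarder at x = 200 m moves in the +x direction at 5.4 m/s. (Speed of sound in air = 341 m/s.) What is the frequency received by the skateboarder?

153 km/h = 42.5 m/s.
The observer lies on the +x side, so the source is heading away from the observer and the observer is heading away from the source.
With source receding and observer receding, f' = f · (v − v_o)/(v + v_s).
f' = 238 × (341 − 5.4)/(341 + 42.5) = 238 × 335.6/383.5 ≈ 208 Hz.

208 Hz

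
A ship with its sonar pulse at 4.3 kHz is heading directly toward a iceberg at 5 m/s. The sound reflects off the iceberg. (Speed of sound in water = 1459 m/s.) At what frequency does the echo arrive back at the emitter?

The iceberg receives the sound from a moving source: f₁ = f₀ · v/(v − v_e) = 4.3 × 1459/1454 ≈ 4.31 kHz.
On the return leg the ship is a moving observer: f₂ = f₁ · (v + v_e)/v = 4.31 × 1464/1459 ≈ 4.33 kHz.

4.33 kHz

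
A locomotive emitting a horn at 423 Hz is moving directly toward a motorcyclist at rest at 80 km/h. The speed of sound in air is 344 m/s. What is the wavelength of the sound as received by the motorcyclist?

76.1 cm

80 km/h = 22.22 m/s.
With the source moving toward a stationary observer, f' = f · v/(v − v_s).
f' = 423 × 344/(344 − 22.22) ≈ 452 Hz.
λ' = v/f' = 344/452.213 ≈ 76.1 cm.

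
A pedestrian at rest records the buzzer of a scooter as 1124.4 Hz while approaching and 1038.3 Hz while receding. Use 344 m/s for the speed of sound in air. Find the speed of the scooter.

f₁/f₂ = (v + v_s)/(v − v_s), so v_s = v · (f₁ − f₂)/(f₁ + f₂).
v_s = 344 × (1124.4 − 1038.3)/(1124.4 + 1038.3) = 344 × 86.1/2162.7 ≈ 13.7 m/s.

13.7 m/s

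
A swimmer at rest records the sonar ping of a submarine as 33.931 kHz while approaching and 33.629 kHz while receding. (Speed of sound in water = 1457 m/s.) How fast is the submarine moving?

6.5 m/s

f₁/f₂ = (v + v_s)/(v − v_s), so v_s = v · (f₁ − f₂)/(f₁ + f₂).
v_s = 1457 × (33.931 − 33.629)/(33.931 + 33.629) = 1457 × 0.302/67.560 ≈ 6.5 m/s.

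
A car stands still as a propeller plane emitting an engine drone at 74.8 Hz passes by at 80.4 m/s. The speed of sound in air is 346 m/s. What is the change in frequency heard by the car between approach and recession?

36.7 Hz

Approaching: f₁ = f · v/(v − v_s) = 74.8 × 346/265.6 ≈ 97.4 Hz.
Receding: f₂ = f · v/(v + v_s) = 74.8 × 346/426.4 ≈ 60.7 Hz.
Drop: f₁ − f₂ = 2f·v·v_s/(v² − v_s²) = 2 × 74.8 × 346 × 80.4/(346² − 80.4²) ≈ 36.7 Hz.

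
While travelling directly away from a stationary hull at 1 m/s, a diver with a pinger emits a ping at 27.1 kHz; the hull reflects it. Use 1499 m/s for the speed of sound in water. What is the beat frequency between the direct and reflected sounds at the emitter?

The hull receives the sound from a moving source: f₁ = f₀ · v/(v + v_e) = 27.1 × 1499/1500 ≈ 27.0819 kHz.
On the return leg the diver with a pinger is a moving observer: f₂ = f₁ · (v − v_e)/v = 27.0819 × 1498/1499 ≈ 27.0639 kHz.
Beat against the emitted tone (with f₀ = 27100 Hz): |f₂ − f₀| = 2v_e·f₀/(v + v_e) = 2 × 1 × 27100/1500 ≈ 36.1 Hz.

36.1 Hz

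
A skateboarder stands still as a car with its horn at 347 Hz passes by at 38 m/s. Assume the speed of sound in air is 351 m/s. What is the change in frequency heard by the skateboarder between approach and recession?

76.0 Hz

Approaching: f₁ = f · v/(v − v_s) = 347 × 351/313 ≈ 389.1 Hz.
Receding: f₂ = f · v/(v + v_s) = 347 × 351/389 ≈ 313.1 Hz.
Drop: f₁ − f₂ = 2f·v·v_s/(v² − v_s²) = 2 × 347 × 351 × 38/(351² − 38²) ≈ 76.0 Hz.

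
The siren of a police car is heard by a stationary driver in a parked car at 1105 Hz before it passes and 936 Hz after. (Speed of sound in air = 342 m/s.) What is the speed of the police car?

28 m/s

f₁/f₂ = (v + v_s)/(v − v_s), so v_s = v · (f₁ − f₂)/(f₁ + f₂).
v_s = 342 × (1105 − 936)/(1105 + 936) = 342 × 169/2041 ≈ 28 m/s.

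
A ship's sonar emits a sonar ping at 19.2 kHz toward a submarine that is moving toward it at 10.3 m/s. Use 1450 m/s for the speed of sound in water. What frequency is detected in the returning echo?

19.47 kHz

At the submarine (a moving observer), f₁ = f₀ · (v + u)/v = 19.2 × 1460.3/1450 ≈ 19.34 kHz.
The reflection then acts as a moving source: f₂ = f₁ · v/(v − u) ≈ 19.47 kHz.
Equivalently f₂ = f₀ · (v + u)/(v − u).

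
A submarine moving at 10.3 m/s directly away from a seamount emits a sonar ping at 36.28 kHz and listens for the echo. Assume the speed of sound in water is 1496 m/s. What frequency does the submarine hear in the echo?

The seamount receives the sound from a moving source: f₁ = f₀ · v/(v + v_e) = 36.28 × 1496/1506.3 ≈ 36.0 kHz.
On the return leg the submarine is a moving observer: f₂ = f₁ · (v − v_e)/v = 36.0 × 1485.7/1496 ≈ 35.8 kHz.

35.8 kHz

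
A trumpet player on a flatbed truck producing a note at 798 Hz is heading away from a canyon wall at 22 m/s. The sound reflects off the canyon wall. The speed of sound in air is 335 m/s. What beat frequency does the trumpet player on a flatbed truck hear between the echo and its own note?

The canyon wall receives the sound from a moving source: f₁ = f₀ · v/(v + v_e) = 798 × 335/357 ≈ 748.8 Hz.
On the return leg the trumpet player on a flatbed truck is a moving observer: f₂ = f₁ · (v − v_e)/v = 748.8 × 313/335 ≈ 699.6 Hz.
Beat against the emitted tone: |f₂ − f₀| = 2v_e·f₀/(v + v_e) = 2 × 22 × 798/357 ≈ 98 Hz.

98 Hz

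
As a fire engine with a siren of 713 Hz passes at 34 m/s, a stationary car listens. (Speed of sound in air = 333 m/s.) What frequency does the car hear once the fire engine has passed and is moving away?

Receding: f₂ = f · v/(v + v_s) = 713 × 333/367 ≈ 647 Hz.

647 Hz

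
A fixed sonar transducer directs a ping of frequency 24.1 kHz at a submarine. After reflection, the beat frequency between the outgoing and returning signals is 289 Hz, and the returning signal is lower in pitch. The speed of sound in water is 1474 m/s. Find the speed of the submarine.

Double Doppler shift off a moving reflector: f₂ = f₀ · (v + u)/(v − u) (u > 0 toward emitter).
Returning signal is lower, so f₂ = f₀ − Δf = 24100 − 289 = 23811 Hz.
Rearranging, u = v · (f₂ − f₀)/(f₂ + f₀) = 1474 × -289/47911 ≈ -8.9 m/s.
So the submarine is moving at 8.9 m/s away from the emitter.

8.9 m/s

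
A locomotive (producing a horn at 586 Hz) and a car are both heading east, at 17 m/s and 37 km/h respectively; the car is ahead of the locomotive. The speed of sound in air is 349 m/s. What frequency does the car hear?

37 km/h = 10.28 m/s.
The car is ahead, so the locomotive is moving toward it while the car is moving away from the locomotive.
General Doppler shift: f' = f · (v − v_o)/(v − v_s).
f' = 586 × (349 − 10.28)/(349 − 17) = 586 × 338.72/332 ≈ 598 Hz.

598 Hz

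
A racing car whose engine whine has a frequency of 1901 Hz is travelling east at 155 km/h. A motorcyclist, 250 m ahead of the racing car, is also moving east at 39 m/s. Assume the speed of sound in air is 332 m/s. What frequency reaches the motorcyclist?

1928 Hz

155 km/h = 43.06 m/s.
The motorcyclist is ahead, so the racing car is moving toward it while the motorcyclist is moving away from the racing car.
With source approaching and observer receding, f' = f · (v − v_o)/(v − v_s).
f' = 1901 × (332 − 39)/(332 − 43.06) = 1901 × 293/288.94 ≈ 1928 Hz.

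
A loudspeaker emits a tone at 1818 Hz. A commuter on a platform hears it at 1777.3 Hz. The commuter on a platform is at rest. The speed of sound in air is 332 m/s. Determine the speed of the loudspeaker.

7.6 m/s

f' < f, so the loudspeaker is receding.
f' = f · v/(v + v_s) ⇒ v_s = v · |1 − f/f'|.
v_s = 332 × |1 − 1818/1777.3| = 332 × 0.0229 ≈ 7.6 m/s.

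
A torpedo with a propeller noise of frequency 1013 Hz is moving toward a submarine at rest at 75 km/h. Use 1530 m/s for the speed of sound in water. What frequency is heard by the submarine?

1027 Hz

75 km/h = 20.83 m/s.
With the source moving toward a stationary observer, f' = f · v/(v − v_s).
f' = 1013 × 1530/(1530 − 20.83) = 1013 × 1530/1509 ≈ 1027 Hz.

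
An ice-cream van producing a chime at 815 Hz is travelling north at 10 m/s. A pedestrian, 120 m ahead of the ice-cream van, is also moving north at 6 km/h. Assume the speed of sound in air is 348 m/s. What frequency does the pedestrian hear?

835 Hz

6 km/h = 1.667 m/s.
The pedestrian is ahead, so the ice-cream van is moving toward it while the pedestrian is moving away from the ice-cream van.
Both move, so f' = f · (v − v_o)/(v − v_s).
f' = 815 × (348 − 1.667)/(348 − 10) = 815 × 346.33/338 ≈ 835 Hz.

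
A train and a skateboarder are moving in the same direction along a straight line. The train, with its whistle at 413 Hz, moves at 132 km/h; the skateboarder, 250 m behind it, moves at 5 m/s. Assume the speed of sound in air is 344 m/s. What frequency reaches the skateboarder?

132 km/h = 36.67 m/s.
The skateboarder is behind, so the train is moving away from it while the skateboarder is moving toward the train.
Both move, so f' = f · (v + v_o)/(v + v_s).
f' = 413 × (344 + 5)/(344 + 36.67) = 413 × 349/380.67 ≈ 379 Hz.

379 Hz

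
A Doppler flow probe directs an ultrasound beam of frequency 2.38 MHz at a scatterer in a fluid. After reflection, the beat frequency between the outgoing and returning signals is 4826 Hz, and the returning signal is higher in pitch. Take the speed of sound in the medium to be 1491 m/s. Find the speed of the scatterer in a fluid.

1.51 m/s

Double Doppler shift off a moving reflector: f₂ = f₀ · (v + u)/(v − u) (u > 0 toward emitter).
Returning signal is higher, so f₂ = f₀ + Δf = 2380000 + 4826 = 2384826 Hz.
Rearranging, u = v · (f₂ − f₀)/(f₂ + f₀) = 1491 × 4826/4764826 ≈ 1.51 m/s.
So the scatterer in a fluid is moving at 1.51 m/s toward the emitter.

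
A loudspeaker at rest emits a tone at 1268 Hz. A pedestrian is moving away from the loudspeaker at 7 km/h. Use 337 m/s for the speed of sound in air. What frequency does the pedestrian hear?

1261 Hz

7 km/h = 1.944 m/s.
Only the observer moves, away from the source, so f' = f · (v − v_o)/v.
f' = 1268 × (337 − 1.944)/337 = 1268 × 335.06/337 ≈ 1261 Hz.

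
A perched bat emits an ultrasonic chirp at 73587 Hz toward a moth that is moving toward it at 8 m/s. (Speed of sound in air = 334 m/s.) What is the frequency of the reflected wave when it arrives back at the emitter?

77199 Hz

The moth first receives the wave as a moving observer: f₁ = f₀ · (v + u)/v = 73587 × (334 + 8)/334 ≈ 75350 Hz.
The reflection then acts as a moving source: f₂ = f₁ · v/(v − u) ≈ 77199 Hz.
Equivalently f₂ = f₀ · (v + u)/(v − u).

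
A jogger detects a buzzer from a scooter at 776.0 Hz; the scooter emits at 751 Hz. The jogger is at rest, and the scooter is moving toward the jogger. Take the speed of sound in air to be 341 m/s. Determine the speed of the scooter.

11.0 m/s

f' = f · v/(v − v_s) ⇒ v_s = v · |1 − f/f'|.
v_s = 341 × |1 − 751/776.0| = 341 × 0.03222 ≈ 11.0 m/s.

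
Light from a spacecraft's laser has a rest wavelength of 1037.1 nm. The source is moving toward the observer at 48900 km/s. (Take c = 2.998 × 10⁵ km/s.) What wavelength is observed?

879.7 nm

β = v/c = 48900/299800 = 0.1631.
Relativistic Doppler for wavelength: λ' = λ₀ · √((1 − β)/(1 + β)).
λ' = 1037.1 × √(0.8369/1.1631) = 1037.1 × 0.84825 ≈ 879.7 nm.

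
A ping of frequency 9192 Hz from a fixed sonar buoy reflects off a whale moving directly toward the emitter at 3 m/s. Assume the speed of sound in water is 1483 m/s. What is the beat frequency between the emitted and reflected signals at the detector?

The whale first receives the wave as a moving observer: f₁ = f₀ · (v + u)/v = 9192 × (1483 + 3)/1483 ≈ 9210.6 Hz.
The reflection then acts as a moving source: f₂ = f₁ · v/(v − u) ≈ 9229.3 Hz.
Equivalently f₂ = f₀ · (v + u)/(v − u).
Beat frequency: |f₂ − f₀| = 2u·f₀/(v − u) = 2 × 3 × 9192/1480 ≈ 37.3 Hz.

37.3 Hz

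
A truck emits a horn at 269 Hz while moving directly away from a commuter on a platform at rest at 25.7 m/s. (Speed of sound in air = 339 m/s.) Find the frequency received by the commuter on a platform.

Moving source, stationary observer: f' = f · v/(v + v_s) since the source is receding.
f' = 269 × 339/(339 + 25.7) = 269 × 339/364.7 ≈ 250 Hz.

250 Hz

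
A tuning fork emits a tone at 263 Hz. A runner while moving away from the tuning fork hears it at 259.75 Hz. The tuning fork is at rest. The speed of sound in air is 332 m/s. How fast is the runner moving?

4.1 m/s

f' = f · (v − v_o)/v ⇒ v_o = v · |f'/f − 1|.
v_o = 332 × |259.75/263 − 1| = 332 × 0.01236 ≈ 4.1 m/s.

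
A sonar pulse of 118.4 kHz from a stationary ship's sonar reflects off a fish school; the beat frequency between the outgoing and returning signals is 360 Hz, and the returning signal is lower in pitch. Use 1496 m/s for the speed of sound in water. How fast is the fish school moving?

Double Doppler shift off a moving reflector: f₂ = f₀ · (v + u)/(v − u) (u > 0 toward emitter).
Returning signal is lower, so f₂ = f₀ − Δf = 118400 − 360 = 118040 Hz.
Rearranging, u = v · (f₂ − f₀)/(f₂ + f₀) = 1496 × -360/236440 ≈ -2.28 m/s.
So the fish school is moving at 2.28 m/s away from the emitter.

2.28 m/s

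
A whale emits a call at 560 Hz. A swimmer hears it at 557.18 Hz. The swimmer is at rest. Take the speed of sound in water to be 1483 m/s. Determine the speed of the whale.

7.5 m/s

f' < f, so the whale is receding.
f' = f · v/(v + v_s) ⇒ v_s = v · |1 − f/f'|.
v_s = 1483 × |1 − 560/557.18| = 1483 × 0.005061 ≈ 7.5 m/s.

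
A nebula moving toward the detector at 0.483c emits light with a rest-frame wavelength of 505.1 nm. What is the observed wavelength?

298.2 nm

Relativistic Doppler for wavelength: λ' = λ₀ · √((1 − β)/(1 + β)).
λ' = 505.1 × √(0.5170/1.4830) = 505.1 × 0.59044 ≈ 298.2 nm.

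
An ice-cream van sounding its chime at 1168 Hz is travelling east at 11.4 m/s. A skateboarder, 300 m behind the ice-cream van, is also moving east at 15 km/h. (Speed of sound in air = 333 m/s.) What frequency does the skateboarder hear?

15 km/h = 4.167 m/s.
The skateboarder is behind, so the ice-cream van is moving away from it while the skateboarder is moving toward the ice-cream van.
General Doppler shift: f' = f · (v + v_o)/(v + v_s).
f' = 1168 × (333 + 4.167)/(333 + 11.4) = 1168 × 337.17/344.4 ≈ 1143 Hz.

1143 Hz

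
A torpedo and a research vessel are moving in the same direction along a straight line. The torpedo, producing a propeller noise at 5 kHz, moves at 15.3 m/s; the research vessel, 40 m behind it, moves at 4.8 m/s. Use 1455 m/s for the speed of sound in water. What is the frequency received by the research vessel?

4.96 kHz

The research vessel is behind, so the torpedo is moving away from it while the research vessel is moving toward the torpedo.
General Doppler shift: f' = f · (v + v_o)/(v + v_s).
f' = 5 × (1455 + 4.8)/(1455 + 15.3) = 5 × 1459.8/1470.3 ≈ 4.96 kHz.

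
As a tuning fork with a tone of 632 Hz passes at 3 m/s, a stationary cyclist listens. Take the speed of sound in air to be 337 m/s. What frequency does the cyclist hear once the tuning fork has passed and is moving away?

626 Hz

Receding: f₂ = f · v/(v + v_s) = 632 × 337/340 ≈ 626 Hz.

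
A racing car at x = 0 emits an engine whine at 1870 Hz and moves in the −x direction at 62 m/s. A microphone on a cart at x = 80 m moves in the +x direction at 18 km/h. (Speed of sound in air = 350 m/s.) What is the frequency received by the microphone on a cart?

1566 Hz

18 km/h = 5 m/s.
The observer lies on the +x side, so the source is heading away from the observer and the observer is heading away from the source.
General Doppler shift: f' = f · (v − v_o)/(v + v_s).
f' = 1870 × (350 − 5)/(350 + 62) = 1870 × 345/412 ≈ 1566 Hz.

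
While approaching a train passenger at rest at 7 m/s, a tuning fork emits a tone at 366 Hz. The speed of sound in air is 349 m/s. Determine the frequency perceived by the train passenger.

With the source moving toward a stationary observer, f' = f · v/(v − v_s).
f' = 366 × 349/(349 − 7) = 366 × 349/342 ≈ 373 Hz.

373 Hz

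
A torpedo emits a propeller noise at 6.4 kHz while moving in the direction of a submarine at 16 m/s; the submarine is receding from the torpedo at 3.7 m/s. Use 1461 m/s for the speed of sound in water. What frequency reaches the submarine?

6.45 kHz

General Doppler shift: f' = f · (v − v_o)/(v − v_s).
f' = 6.4 × (1461 − 3.7)/(1461 − 16) = 6.4 × 1457.3/1445 ≈ 6.45 kHz.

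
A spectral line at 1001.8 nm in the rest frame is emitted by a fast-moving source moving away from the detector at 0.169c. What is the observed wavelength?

Relativistic Doppler for wavelength: λ' = λ₀ · √((1 + β)/(1 − β)).
λ' = 1001.8 × √(1.1690/0.8310) = 1001.8 × 1.18606 ≈ 1188.2 nm.

1188.2 nm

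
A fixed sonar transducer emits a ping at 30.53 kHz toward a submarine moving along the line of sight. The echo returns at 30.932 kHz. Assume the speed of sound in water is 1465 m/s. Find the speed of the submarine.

Double Doppler shift off a moving reflector: f₂ = f₀ · (v + u)/(v − u) (u > 0 toward emitter).
Rearranging, u = v · (f₂ − f₀)/(f₂ + f₀) = 1465 × 0.402/61.462 ≈ 9.6 m/s.
So the submarine is moving at 9.6 m/s toward the emitter.

9.6 m/s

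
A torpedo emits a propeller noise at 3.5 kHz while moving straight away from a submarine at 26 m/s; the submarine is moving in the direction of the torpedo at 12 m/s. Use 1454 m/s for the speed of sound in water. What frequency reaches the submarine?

3.47 kHz

With source receding and observer approaching, f' = f · (v + v_o)/(v + v_s).
f' = 3.5 × (1454 + 12)/(1454 + 26) = 3.5 × 1466/1480 ≈ 3.47 kHz.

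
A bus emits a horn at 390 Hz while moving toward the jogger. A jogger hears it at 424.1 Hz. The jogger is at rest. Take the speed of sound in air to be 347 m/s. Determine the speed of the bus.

f' = f · v/(v − v_s) ⇒ v_s = v · |1 − f/f'|.
v_s = 347 × |1 − 390/424.1| = 347 × 0.08041 ≈ 28 m/s.

28 m/s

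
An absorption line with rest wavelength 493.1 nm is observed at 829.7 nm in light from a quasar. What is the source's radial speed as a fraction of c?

0.478c

λ'/λ₀ = 1.6826 > 1 (redshift), so the source is receding.
λ'/λ₀ = √((1 + β)/(1 − β)) for a receding source ⇒ β = (r² − 1)/(r² + 1) with r = λ'/λ₀.
β = (2.8312 − 1)/(2.8312 + 1) ≈ 0.478.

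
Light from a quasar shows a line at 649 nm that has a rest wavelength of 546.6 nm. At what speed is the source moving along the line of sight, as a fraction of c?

0.170c

λ'/λ₀ = 1.1873 > 1 (redshift), so the source is receding.
λ'/λ₀ = √((1 + β)/(1 − β)) for a receding source ⇒ β = (r² − 1)/(r² + 1) with r = λ'/λ₀.
β = (1.4098 − 1)/(1.4098 + 1) ≈ 0.170.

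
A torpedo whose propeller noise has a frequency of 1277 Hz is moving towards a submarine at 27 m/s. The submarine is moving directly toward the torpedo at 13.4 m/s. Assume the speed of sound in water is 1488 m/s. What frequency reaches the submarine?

1312 Hz

General Doppler shift: f' = f · (v + v_o)/(v − v_s).
f' = 1277 × (1488 + 13.4)/(1488 − 27) = 1277 × 1501.4/1461 ≈ 1312 Hz.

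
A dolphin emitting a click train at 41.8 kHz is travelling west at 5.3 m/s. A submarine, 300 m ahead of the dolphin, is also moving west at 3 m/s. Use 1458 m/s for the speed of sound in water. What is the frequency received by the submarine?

41.9 kHz

The submarine is ahead, so the dolphin is moving toward it while the submarine is moving away from the dolphin.
With source approaching and observer receding, f' = f · (v − v_o)/(v − v_s).
f' = 41.8 × (1458 − 3)/(1458 − 5.3) = 41.8 × 1455/1452.7 ≈ 41.9 kHz.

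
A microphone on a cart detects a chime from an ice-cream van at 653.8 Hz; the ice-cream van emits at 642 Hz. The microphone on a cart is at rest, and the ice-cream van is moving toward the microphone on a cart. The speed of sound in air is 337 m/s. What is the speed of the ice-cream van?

f' = f · v/(v − v_s) ⇒ v_s = v · |1 − f/f'|.
v_s = 337 × |1 − 642/653.8| = 337 × 0.01805 ≈ 6.1 m/s.

6.1 m/s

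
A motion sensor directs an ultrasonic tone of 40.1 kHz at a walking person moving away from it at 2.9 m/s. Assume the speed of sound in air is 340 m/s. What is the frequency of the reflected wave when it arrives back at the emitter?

At the walking person (a moving observer), f₁ = f₀ · (v − u)/v = 40.1 × 337.1/340 ≈ 39.8 kHz.
On reflection it acts as a source moving away from the stationary detector: f₂ = f₁ · v/(v + u) = 39.8 × 340/342.9 ≈ 39.4 kHz.

39.4 kHz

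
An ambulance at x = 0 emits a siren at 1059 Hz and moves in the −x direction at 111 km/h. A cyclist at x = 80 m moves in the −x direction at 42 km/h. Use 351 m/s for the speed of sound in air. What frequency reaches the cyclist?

111 km/h = 30.83 m/s; 42 km/h = 11.67 m/s.
The observer lies on the +x side, so the source is heading away from the observer and the observer is heading toward the source.
General Doppler shift: f' = f · (v + v_o)/(v + v_s).
f' = 1059 × (351 + 11.67)/(351 + 30.83) = 1059 × 362.67/381.83 ≈ 1006 Hz.

1006 Hz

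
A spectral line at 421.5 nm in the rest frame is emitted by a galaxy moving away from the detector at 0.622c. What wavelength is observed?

Relativistic Doppler for wavelength: λ' = λ₀ · √((1 + β)/(1 − β)).
λ' = 421.5 × √(1.6220/0.3780) = 421.5 × 2.07147 ≈ 873.1 nm.

873.1 nm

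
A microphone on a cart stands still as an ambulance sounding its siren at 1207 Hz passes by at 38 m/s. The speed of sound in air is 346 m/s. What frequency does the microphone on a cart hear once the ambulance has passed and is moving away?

Receding: f₂ = f · v/(v + v_s) = 1207 × 346/384 ≈ 1088 Hz.

1088 Hz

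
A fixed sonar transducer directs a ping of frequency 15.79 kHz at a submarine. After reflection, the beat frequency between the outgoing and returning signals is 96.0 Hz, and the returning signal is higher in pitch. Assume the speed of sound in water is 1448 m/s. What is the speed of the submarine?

Double Doppler shift off a moving reflector: f₂ = f₀ · (v + u)/(v − u) (u > 0 toward emitter).
Returning signal is higher, so f₂ = f₀ + Δf = 15790 + 96 = 15886 Hz.
Rearranging, u = v · (f₂ − f₀)/(f₂ + f₀) = 1448 × 96/31676 ≈ 4.4 m/s.
So the submarine is moving at 4.4 m/s toward the emitter.

4.4 m/s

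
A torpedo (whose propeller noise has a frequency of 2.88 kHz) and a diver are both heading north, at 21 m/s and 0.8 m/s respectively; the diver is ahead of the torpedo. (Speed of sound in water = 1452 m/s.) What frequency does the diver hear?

2.92 kHz

The diver is ahead, so the torpedo is moving toward it while the diver is moving away from the torpedo.
With source approaching and observer receding, f' = f · (v − v_o)/(v − v_s).
f' = 2.88 × (1452 − 0.8)/(1452 − 21) = 2.88 × 1451.2/1431 ≈ 2.92 kHz.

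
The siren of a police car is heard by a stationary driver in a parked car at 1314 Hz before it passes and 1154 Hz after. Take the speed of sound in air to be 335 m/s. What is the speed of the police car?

f₁/f₂ = (v + v_s)/(v − v_s), so v_s = v · (f₁ − f₂)/(f₁ + f₂).
v_s = 335 × (1314 − 1154)/(1314 + 1154) = 335 × 160/2468 ≈ 21.7 m/s.

21.7 m/s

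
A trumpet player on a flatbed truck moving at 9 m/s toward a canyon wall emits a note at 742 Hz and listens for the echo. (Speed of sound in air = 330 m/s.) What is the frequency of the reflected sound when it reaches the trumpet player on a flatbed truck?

784 Hz

The canyon wall receives the sound from a moving source: f₁ = f₀ · v/(v − v_e) = 742 × 330/321 ≈ 763 Hz.
On the return leg the trumpet player on a flatbed truck is a moving observer: f₂ = f₁ · (v + v_e)/v = 763 × 339/330 ≈ 784 Hz.
Equivalently f₂ = f₀ · (v + v_e)/(v − v_e).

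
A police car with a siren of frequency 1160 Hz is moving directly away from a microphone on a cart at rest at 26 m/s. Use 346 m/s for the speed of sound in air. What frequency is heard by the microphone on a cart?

1079 Hz

Only the source moves, away from the listener, so f' = f · v/(v + v_s).
f' = 1160 × 346/(346 + 26) = 1160 × 346/372 ≈ 1079 Hz.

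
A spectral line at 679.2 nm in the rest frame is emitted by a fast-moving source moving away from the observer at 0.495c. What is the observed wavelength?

1168.6 nm

Relativistic Doppler for wavelength: λ' = λ₀ · √((1 + β)/(1 − β)).
λ' = 679.2 × √(1.4950/0.5050) = 679.2 × 1.72058 ≈ 1168.6 nm.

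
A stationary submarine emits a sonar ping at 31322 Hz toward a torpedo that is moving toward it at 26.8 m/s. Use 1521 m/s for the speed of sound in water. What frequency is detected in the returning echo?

At the torpedo (a moving observer), f₁ = f₀ · (v + u)/v = 31322 × 1547.8/1521 ≈ 31874 Hz.
On reflection it acts as a source moving toward the stationary detector: f₂ = f₁ · v/(v − u) = 31874 × 1521/1494.2 ≈ 32446 Hz.
Equivalently f₂ = f₀ · (v + u)/(v − u).

32446 Hz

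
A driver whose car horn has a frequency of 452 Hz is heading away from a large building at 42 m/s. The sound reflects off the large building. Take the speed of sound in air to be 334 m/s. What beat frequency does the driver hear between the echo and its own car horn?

101 Hz

The large building receives the sound from a moving source: f₁ = f₀ · v/(v + v_e) = 452 × 334/376 ≈ 401.5 Hz.
On the return leg the driver is a moving observer: f₂ = f₁ · (v − v_e)/v = 401.5 × 292/334 ≈ 351.0 Hz.
Beat against the emitted tone: |f₂ − f₀| = 2v_e·f₀/(v + v_e) = 2 × 42 × 452/376 ≈ 101 Hz.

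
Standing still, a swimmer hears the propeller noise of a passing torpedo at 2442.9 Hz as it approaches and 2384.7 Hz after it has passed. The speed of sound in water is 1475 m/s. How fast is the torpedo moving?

17.8 m/s

f₁/f₂ = (v + v_s)/(v − v_s), so v_s = v · (f₁ − f₂)/(f₁ + f₂).
v_s = 1475 × (2442.9 − 2384.7)/(2442.9 + 2384.7) = 1475 × 58.2/4827.6 ≈ 17.8 m/s.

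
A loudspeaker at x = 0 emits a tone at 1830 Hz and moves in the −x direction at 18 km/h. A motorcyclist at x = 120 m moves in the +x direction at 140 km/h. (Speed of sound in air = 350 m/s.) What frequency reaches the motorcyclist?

18 km/h = 5 m/s; 140 km/h = 38.89 m/s.
The observer lies on the +x side, so the source is heading away from the observer and the observer is heading away from the source.
With source receding and observer receding, f' = f · (v − v_o)/(v + v_s).
f' = 1830 × (350 − 38.89)/(350 + 5) = 1830 × 311.11/355 ≈ 1604 Hz.

1604 Hz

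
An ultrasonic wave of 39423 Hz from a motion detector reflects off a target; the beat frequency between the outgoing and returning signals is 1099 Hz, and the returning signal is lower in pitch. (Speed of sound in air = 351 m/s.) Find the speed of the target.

Double Doppler shift off a moving reflector: f₂ = f₀ · (v + u)/(v − u) (u > 0 toward emitter).
Returning signal is lower, so f₂ = f₀ − Δf = 39423 − 1099 = 38324 Hz.
Rearranging, u = v · (f₂ − f₀)/(f₂ + f₀) = 351 × -1099/77747 ≈ -5.0 m/s.
So the target is moving at 5.0 m/s away from the emitter.

5.0 m/s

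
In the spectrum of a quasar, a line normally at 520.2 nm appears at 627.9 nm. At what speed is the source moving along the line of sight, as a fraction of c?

0.186c

λ'/λ₀ = 1.2070 > 1 (redshift), so the source is receding.
λ'/λ₀ = √((1 + β)/(1 − β)) for a receding source ⇒ β = (r² − 1)/(r² + 1) with r = λ'/λ₀.
β = (1.4569 − 1)/(1.4569 + 1) ≈ 0.186.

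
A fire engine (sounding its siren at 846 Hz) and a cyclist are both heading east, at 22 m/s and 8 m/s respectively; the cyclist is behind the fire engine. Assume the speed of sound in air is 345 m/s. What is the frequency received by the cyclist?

The cyclist is behind, so the fire engine is moving away from it while the cyclist is moving toward the fire engine.
General Doppler shift: f' = f · (v + v_o)/(v + v_s).
f' = 846 × (345 + 8)/(345 + 22) = 846 × 353/367 ≈ 814 Hz.

814 Hz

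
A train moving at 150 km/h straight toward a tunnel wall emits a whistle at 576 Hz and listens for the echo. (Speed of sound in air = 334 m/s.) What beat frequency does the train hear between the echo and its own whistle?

164 Hz

150 km/h = 41.67 m/s.
The tunnel wall receives the sound from a moving source: f₁ = f₀ · v/(v − v_e) = 576 × 334/292.33 ≈ 658.1 Hz.
On the return leg the train is a moving observer: f₂ = f₁ · (v + v_e)/v = 658.1 × 375.67/334 ≈ 740.2 Hz.
Beat against the emitted tone: |f₂ − f₀| = 2v_e·f₀/(v − v_e) = 2 × 41.67 × 576/292.33 ≈ 164 Hz.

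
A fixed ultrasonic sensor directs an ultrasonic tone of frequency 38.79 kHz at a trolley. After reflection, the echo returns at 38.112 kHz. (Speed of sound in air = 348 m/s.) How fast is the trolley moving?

Double Doppler shift off a moving reflector: f₂ = f₀ · (v + u)/(v − u) (u > 0 toward emitter).
Rearranging, u = v · (f₂ − f₀)/(f₂ + f₀) = 348 × -0.678/76.902 ≈ -3.1 m/s.
So the trolley is moving at 3.1 m/s away from the emitter.

3.1 m/s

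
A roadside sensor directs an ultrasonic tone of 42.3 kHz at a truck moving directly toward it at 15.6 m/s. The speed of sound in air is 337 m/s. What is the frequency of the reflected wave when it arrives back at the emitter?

The truck first receives the wave as a moving observer: f₁ = f₀ · (v + u)/v = 42.3 × (337 + 15.6)/337 ≈ 44.3 kHz.
The reflection then acts as a moving source: f₂ = f₁ · v/(v − u) ≈ 46.4 kHz.

46.4 kHz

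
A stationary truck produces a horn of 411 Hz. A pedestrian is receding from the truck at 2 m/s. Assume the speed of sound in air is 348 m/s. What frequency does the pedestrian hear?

409 Hz

Moving observer, stationary source: f' = f · (v − v_o)/v.
f' = 411 × (348 − 2)/348 = 411 × 346/348 ≈ 409 Hz.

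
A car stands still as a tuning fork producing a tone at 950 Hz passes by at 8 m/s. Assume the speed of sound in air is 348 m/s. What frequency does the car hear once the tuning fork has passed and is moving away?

929 Hz

Receding: f₂ = f · v/(v + v_s) = 950 × 348/356 ≈ 929 Hz.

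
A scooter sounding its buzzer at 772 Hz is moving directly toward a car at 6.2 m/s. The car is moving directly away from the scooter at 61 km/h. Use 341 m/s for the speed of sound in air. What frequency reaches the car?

61 km/h = 16.94 m/s.
Both move, so f' = f · (v − v_o)/(v − v_s).
f' = 772 × (341 − 16.94)/(341 − 6.2) = 772 × 324.06/334.8 ≈ 747 Hz.

747 Hz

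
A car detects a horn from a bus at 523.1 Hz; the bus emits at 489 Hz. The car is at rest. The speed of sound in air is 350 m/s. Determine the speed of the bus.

f' > f, so the bus is approaching.
f' = f · v/(v − v_s) ⇒ v_s = v · |1 − f/f'|.
v_s = 350 × |1 − 489/523.1| = 350 × 0.06519 ≈ 22.8 m/s.

22.8 m/s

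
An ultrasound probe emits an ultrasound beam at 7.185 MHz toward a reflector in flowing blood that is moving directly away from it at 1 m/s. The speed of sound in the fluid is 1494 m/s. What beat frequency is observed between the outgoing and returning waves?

The reflector in flowing blood first receives the wave as a moving observer: f₁ = f₀ · (v − u)/v = 7.185 × (1494 − 1)/1494 ≈ 7.18019 MHz.
On reflection it acts as a source moving away from the stationary detector: f₂ = f₁ · v/(v + u) = 7.18019 × 1494/1495 ≈ 7.17539 MHz.
Equivalently f₂ = f₀ · (v − u)/(v + u).
Beat frequency (with f₀ = 7185000 Hz): |f₂ − f₀| = 2u·f₀/(v + u) = 2 × 1 × 7185000/1495 ≈ 9612 Hz.

9612 Hz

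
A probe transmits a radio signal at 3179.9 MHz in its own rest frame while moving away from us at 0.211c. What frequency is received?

2566.7 MHz

Relativistic Doppler for frequency: f' = f₀ · √((1 − β)/(1 + β)).
f' = 3179.9 × √(0.7890/1.2110) = 3179.9 × 0.80717 ≈ 2566.7 MHz.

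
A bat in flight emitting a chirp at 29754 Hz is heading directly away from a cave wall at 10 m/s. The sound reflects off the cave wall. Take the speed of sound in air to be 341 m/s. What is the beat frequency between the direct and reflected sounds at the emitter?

1695 Hz

The cave wall receives the sound from a moving source: f₁ = f₀ · v/(v + v_e) = 29754 × 341/351 ≈ 28906 Hz.
On the return leg the bat in flight is a moving observer: f₂ = f₁ · (v − v_e)/v = 28906 × 331/341 ≈ 28059 Hz.
Beat against the emitted tone: |f₂ − f₀| = 2v_e·f₀/(v + v_e) = 2 × 10 × 29754/351 ≈ 1695 Hz.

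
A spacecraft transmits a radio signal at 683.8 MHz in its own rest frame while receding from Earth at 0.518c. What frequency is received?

385.3 MHz

Relativistic Doppler for frequency: f' = f₀ · √((1 − β)/(1 + β)).
f' = 683.8 × √(0.4820/1.5180) = 683.8 × 0.56349 ≈ 385.3 MHz.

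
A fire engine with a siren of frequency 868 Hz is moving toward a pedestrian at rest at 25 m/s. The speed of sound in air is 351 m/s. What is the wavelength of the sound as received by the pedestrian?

Only the source moves, toward the listener, so f' = f · v/(v − v_s).
f' = 868 × 351/(351 − 25) ≈ 935 Hz.
λ' = v/f' = 351/934.564 ≈ 37.6 cm.

37.6 cm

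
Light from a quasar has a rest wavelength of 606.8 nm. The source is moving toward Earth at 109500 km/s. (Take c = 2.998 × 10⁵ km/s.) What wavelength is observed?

413.8 nm

β = v/c = 109500/299800 = 0.3652.
Relativistic Doppler for wavelength: λ' = λ₀ · √((1 − β)/(1 + β)).
λ' = 606.8 × √(0.6348/1.3652) = 606.8 × 0.68187 ≈ 413.8 nm.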